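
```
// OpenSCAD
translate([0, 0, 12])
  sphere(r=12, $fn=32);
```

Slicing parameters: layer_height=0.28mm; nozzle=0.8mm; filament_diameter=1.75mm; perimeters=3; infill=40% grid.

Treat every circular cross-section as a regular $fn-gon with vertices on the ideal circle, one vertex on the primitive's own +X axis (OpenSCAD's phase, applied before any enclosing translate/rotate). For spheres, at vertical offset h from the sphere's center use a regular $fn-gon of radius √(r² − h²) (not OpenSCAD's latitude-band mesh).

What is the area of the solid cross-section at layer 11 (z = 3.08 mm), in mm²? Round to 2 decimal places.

At z = 3.08 mm: the r=12 sphere slices to a regular 32-gon of circumradius 8.027 (√(r²−h²) with h=8.92 from center) (area = (32/2)·8.027²·sin(360°/32) = 201.13 mm²). Overall, the cross-section is a single solid region. Net area = 201.13 mm².

201.13 mm²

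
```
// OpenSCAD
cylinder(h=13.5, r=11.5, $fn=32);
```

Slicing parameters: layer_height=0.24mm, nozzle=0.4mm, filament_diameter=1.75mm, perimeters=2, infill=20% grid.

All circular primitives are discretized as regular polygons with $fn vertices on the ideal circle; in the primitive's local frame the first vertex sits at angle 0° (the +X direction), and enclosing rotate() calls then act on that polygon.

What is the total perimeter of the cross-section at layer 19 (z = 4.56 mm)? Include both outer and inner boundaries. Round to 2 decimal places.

72.14 mm

At z = 4.56 mm: the r=11.5 cylinder gives a regular 32-gon of circumradius 11.5 (constant along its height) (perimeter = 2·32·11.500·sin(180°/32) = 72.14 mm). Overall, the cross-section is a single solid region. Total boundary length (outer) = 72.14 mm.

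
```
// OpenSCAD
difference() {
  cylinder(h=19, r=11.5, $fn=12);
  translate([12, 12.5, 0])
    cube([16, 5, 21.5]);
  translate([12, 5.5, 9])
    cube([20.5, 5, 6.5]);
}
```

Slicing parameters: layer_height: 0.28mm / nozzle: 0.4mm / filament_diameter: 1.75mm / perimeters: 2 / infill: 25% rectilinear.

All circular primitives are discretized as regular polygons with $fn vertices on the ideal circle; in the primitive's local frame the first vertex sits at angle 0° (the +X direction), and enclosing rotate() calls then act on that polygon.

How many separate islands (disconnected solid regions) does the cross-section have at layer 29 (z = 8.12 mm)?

1

At z = 8.12 mm: the r=11.5 cylinder contributes a regular 12-gon of circumradius 11.5; the cube at (12, 12.5) (footprint 16×5) is included at this height; the cube at (12, 5.5) is not intersected at this z (z outside [9, 15.5]); Taking the first minus the rest: starting from the r=11.5 cylinder, the 16×5 cube at (12, 12.5) misses the remaining region (no effect) — 1 connected region. Overall, the cross-section is a single solid region. Island count = 1.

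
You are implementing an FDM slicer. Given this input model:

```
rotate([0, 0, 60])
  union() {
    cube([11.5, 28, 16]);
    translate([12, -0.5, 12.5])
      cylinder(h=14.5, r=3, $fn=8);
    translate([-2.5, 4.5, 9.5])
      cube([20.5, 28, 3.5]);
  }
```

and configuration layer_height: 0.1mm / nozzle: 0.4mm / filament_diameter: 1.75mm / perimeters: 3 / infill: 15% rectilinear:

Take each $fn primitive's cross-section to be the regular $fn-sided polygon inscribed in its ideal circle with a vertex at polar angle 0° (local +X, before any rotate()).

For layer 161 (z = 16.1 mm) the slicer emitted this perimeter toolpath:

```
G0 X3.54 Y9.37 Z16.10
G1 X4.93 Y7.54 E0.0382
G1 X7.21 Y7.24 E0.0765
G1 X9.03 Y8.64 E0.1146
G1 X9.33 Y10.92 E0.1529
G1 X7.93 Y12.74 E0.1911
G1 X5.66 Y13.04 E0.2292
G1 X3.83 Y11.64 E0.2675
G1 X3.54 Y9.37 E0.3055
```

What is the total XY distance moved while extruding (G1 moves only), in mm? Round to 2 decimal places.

18.37 mm

Sum the Euclidean lengths of each G1 segment: total = 18.37 mm.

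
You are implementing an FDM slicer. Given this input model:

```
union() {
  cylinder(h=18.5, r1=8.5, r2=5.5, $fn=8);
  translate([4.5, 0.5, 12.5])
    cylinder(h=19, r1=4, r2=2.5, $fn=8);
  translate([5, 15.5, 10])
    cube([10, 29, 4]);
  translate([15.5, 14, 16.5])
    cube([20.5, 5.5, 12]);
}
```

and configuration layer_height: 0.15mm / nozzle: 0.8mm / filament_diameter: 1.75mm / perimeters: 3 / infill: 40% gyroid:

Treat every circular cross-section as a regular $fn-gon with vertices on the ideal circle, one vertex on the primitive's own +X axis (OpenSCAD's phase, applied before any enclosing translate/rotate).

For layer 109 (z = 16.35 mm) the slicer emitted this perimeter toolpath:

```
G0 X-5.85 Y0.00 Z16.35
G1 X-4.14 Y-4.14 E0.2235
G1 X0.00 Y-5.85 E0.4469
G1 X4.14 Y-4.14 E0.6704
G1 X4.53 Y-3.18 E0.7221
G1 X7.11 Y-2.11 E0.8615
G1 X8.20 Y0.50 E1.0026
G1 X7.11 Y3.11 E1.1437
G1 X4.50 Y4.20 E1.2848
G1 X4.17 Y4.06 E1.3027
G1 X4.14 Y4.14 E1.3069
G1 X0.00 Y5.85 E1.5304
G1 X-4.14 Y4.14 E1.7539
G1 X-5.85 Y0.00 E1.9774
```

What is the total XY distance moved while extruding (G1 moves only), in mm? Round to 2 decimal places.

39.63 mm

Sum the Euclidean lengths of each G1 segment: total = 39.63 mm.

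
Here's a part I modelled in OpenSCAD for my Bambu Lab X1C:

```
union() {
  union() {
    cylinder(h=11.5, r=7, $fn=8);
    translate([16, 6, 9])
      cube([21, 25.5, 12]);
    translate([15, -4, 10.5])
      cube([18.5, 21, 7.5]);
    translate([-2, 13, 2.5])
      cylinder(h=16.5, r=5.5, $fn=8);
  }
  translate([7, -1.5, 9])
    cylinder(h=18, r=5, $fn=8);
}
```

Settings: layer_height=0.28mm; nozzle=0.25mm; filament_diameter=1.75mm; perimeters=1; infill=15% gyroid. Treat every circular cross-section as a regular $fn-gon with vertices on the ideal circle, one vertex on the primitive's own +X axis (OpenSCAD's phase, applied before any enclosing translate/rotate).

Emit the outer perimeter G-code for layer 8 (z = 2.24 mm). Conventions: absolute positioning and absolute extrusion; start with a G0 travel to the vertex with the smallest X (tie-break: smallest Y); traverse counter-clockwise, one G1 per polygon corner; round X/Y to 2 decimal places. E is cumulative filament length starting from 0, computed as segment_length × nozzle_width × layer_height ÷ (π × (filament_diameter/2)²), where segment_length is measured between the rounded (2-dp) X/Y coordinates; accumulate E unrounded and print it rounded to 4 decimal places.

G0 X-7.00 Y0.00 Z2.24
G1 X-4.95 Y-4.95 E0.1559
G1 X0.00 Y-7.00 E0.3118
G1 X4.95 Y-4.95 E0.4678
G1 X7.00 Y0.00 E0.6237
G1 X4.95 Y4.95 E0.7796
G1 X0.00 Y7.00 E0.9355
G1 X-4.95 Y4.95 E1.0915
G1 X-7.00 Y0.00 E1.2474

At z = 2.24 mm: the cylinder: section is a regular 8-gon, circumradius r=7; the cube at (16, 6) is not intersected at this z (z outside [9, 21]); the cube at (15, -4) is not intersected at this z (z outside [10.5, 18]); the cylinder at (-2, 13) is absent (z outside [2.5, 19]); Taking the union: only the r=7 cylinder is present, so the union is just that shape — 1 connected region; the cylinder at (7, -1.5) is absent (z outside [9, 27]); Merging all regions: only that combined region is present, so the union is just that shape — 1 connected region. The outline is a single polygon with 8 vertices. Extrusion per mm of travel: 0.25 × 0.28 / (π × 0.875²) = 0.029103. Accumulating E over each segment gives final E = 1.2474.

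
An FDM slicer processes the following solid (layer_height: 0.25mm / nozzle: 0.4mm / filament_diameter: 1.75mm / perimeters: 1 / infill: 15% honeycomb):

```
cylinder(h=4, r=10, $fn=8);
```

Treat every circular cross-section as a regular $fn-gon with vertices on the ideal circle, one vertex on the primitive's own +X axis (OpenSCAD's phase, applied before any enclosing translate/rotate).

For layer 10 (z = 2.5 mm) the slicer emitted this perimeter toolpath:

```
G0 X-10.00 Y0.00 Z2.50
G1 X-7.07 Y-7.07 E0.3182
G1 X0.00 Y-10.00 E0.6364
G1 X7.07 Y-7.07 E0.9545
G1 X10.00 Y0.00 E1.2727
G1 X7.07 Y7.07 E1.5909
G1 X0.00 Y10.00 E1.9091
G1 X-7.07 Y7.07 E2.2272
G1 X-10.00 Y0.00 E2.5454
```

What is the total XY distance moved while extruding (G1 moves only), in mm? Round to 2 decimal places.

61.22 mm

Sum the Euclidean lengths of each G1 segment: total = 61.22 mm.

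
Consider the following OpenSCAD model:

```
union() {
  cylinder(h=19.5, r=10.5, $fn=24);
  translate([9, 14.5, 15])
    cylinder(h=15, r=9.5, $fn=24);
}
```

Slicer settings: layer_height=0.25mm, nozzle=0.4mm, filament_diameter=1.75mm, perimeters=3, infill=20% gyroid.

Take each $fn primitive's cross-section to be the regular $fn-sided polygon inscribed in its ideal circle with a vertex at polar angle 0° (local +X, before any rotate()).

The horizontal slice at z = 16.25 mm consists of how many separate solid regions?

At z = 16.25 mm: the r=10.5 cylinder gives a regular 24-gon of circumradius 10.5 (constant along its height); the r=9.5 cylinder at (9, 14.5) gives a regular 24-gon of circumradius 9.5 (constant along its height); Taking the union: the regions partially overlap (shared area 19.46 mm²), so overlapping operands fuse into one piece — 1 connected region. The result has 1 disconnected region.

1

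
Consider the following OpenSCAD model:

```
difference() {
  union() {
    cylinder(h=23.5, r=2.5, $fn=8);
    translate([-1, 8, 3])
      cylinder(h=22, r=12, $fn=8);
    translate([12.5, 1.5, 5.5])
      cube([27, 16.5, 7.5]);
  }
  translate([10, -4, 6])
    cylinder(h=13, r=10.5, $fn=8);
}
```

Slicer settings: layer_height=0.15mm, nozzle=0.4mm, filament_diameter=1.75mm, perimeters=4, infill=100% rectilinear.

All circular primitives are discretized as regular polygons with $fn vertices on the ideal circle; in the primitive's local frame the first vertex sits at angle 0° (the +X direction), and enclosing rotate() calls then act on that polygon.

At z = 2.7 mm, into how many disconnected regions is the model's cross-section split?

At z = 2.7 mm: the cylinder: section is a regular 8-gon, circumradius r=2.5; the cylinder at (-1, 8) is absent (z outside [3, 25]); the cube at (12.5, 1.5) is absent (z outside [5.5, 13]); Combining (union): only the r=2.5 cylinder is present, so the union is just that shape — 1 connected region; the cylinder at (10, -4) does not reach this height (z outside [6, 19]); Subtracting the remaining from the first: none of the subtracted shapes is present at this height, so the result so far is unchanged — 1 connected region. The result has 1 disconnected region.

1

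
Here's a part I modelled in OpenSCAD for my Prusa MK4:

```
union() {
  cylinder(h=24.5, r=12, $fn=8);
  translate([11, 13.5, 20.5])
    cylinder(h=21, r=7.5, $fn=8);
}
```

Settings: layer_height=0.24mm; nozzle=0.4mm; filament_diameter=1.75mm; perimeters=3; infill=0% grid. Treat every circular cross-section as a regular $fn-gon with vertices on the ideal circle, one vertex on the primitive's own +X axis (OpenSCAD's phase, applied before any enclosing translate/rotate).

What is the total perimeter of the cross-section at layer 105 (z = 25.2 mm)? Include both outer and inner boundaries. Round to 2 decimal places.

At z = 25.2 mm: the cylinder does not reach this height (z outside [0, 24.5]); the cylinder at (11, 13.5): section is a regular 8-gon, circumradius r=7.5 (perimeter = 2·8·7.500·sin(180°/8) = 45.92 mm); Taking the union: only the r=7.5 cylinder at (11, 13.5) is present, so the union is just that shape — boundary = 45.92 mm. Overall, the cross-section is a single solid region. Total boundary length (outer) = 45.92 mm.

45.92 mm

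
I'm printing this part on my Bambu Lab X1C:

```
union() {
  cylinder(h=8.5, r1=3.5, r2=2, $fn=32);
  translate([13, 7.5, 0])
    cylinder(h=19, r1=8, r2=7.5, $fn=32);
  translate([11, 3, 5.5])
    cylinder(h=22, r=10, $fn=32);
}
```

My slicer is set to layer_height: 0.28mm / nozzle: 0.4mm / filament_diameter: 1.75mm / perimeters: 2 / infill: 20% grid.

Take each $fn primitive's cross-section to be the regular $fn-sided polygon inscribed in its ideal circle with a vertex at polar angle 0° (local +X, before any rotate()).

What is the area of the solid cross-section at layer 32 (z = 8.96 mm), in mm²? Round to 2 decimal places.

At z = 8.96 mm: the cone is not intersected at this z (z outside [0, 8.5]); the cone at (13, 7.5): at t=0.472 of its height the radius interpolates to r₁+(r₂−r₁)t = 7.764, giving a regular 32-gon of that circumradius (area = (32/2)·7.764²·sin(360°/32) = 188.17 mm²); the r=10 cylinder at (11, 3) gives a regular 32-gon of circumradius 10 (constant along its height) (area = (32/2)·10.000²·sin(360°/32) = 312.14 mm²); Taking the union: the regions partially overlap — summed areas 500.31 mm² minus the doubly-counted overlap 154.68 mm² gives 345.63 mm² — area = 345.63 mm². Overall, the cross-section is a single solid region. Net area = 345.63 mm².

345.63 mm²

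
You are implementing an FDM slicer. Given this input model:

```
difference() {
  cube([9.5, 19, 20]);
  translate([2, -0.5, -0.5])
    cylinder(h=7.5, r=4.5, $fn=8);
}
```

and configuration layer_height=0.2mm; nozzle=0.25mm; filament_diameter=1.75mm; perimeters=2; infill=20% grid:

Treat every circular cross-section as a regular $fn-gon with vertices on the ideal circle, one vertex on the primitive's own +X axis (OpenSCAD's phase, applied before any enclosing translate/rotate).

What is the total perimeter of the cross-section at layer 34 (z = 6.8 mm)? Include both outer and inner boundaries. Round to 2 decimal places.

At z = 6.8 mm: the cube (footprint 9.5×19) is included at this height (perimeter 57.00 mm); the cylinder at (2, -0.5): section is a regular 8-gon, circumradius r=4.5 (perimeter = 2·8·4.500·sin(180°/8) = 27.55 mm); After the difference (first − rest): starting from the 9.5×19 cube, the r=4.5 cylinder at (2, -0.5) partially overlaps it — only the 19.29 mm² overlap (of its 57.28 mm²) is removed, clipping the outline — boundary = 56.05 mm. Overall, the cross-section is a single solid region. Total boundary length (outer) = 56.05 mm.

56.05 mm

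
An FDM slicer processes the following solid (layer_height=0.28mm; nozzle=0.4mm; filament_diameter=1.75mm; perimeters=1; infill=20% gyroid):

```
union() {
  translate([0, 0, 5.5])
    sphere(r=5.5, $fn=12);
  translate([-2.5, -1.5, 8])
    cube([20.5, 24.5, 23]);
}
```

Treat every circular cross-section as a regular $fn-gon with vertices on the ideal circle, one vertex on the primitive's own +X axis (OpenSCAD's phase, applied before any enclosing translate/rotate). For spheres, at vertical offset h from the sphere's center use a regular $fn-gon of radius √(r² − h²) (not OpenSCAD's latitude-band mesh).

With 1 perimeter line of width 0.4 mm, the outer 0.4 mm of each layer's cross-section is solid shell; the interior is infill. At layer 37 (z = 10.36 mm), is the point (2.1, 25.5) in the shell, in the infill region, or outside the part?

At z = 10.36 mm: the r=5.5 sphere contributes a regular 12-gon of circumradius √(5.5²−4.86²) = 2.575; the cube at (-2.5, -1.5) is present — its section is the full 20.5×24.5 rectangle; Taking the union: the regions partially overlap (shared area 17.01 mm²), so overlapping operands fuse into one piece — 1 connected region. Overall, the cross-section is a single solid region. The nearest boundary edge runs (-2.50, 23.00)→(18.00, 23.00); distance from the point to it = 2.50 mm. The point is not inside any of the regions above, so it lies outside the cross-section (2.50 mm from the nearest boundary).

outside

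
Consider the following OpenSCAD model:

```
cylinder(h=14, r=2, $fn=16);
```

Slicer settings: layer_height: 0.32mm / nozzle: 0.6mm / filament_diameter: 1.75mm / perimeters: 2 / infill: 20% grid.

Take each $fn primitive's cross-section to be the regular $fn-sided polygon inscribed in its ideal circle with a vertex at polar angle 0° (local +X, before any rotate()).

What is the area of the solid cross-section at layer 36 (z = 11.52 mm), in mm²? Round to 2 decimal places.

12.25 mm²

At z = 11.52 mm: the r=2 cylinder contributes a regular 16-gon of circumradius 2 (area = (16/2)·2.000²·sin(360°/16) = 12.25 mm²). Overall, the cross-section is a single solid region. Net area = 12.25 mm².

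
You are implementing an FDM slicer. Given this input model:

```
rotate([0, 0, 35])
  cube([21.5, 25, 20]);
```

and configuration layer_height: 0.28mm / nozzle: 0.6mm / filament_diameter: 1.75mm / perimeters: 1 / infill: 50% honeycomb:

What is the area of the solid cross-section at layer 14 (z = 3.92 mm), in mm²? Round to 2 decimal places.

537.50 mm²

At z = 3.92 mm: the cube (footprint 21.5×25) is included at this height (area 537.50 mm²); (rotated 35° about Z; rotation is an isometry so areas/perimeters/island counts are preserved). Overall, the cross-section is a single solid region. Net area = 537.50 mm².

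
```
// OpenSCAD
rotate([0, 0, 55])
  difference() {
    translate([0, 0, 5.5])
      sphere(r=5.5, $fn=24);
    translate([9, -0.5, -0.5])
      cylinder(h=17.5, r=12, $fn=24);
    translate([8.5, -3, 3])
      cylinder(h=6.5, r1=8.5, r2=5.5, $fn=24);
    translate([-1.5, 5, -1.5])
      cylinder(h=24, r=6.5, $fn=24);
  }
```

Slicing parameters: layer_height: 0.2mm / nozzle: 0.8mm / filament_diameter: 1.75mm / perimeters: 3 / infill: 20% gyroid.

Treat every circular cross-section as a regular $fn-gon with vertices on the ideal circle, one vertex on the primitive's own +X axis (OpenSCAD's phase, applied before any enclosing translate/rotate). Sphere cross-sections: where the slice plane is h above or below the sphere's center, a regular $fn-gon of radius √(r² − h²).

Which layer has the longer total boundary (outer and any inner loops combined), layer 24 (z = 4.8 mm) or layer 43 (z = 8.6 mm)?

layer 24 (z = 4.8 mm)

Layer 24 (z = 4.8): the sphere: section is a regular 24-gon, circumradius = √(r²−h²) = √(5.5²−0.7²) = 5.455 (perimeter = 2·24·5.455·sin(180°/24) = 34.18 mm); the r=12 cylinder at (9, -0.5) contributes a regular 24-gon of circumradius 12 (perimeter = 2·24·12.000·sin(180°/24) = 75.18 mm); the cone at (8.5, -3) contributes a regular 24-gon of circumradius 7.669 (interpolated between r1=8.5 and r2=5.5 at t=0.277) (perimeter = 2·24·7.669·sin(180°/24) = 48.05 mm); the r=6.5 cylinder at (-1.5, 5) contributes a regular 24-gon of circumradius 6.5 (perimeter = 2·24·6.500·sin(180°/24) = 40.72 mm); After the difference (first − rest): starting from the r=5.5 sphere, the r=12 cylinder at (9, -0.5) partially overlaps it — only the 72.95 mm² overlap (of its 447.24 mm²) is removed, clipping the outline; the cone at (8.5, -3) misses the remaining region (no effect); the r=6.5 cylinder at (-1.5, 5) partially overlaps it — only the 12.39 mm² overlap (of its 131.22 mm²) is removed, clipping the outline — boundary = 13.09 mm; (whole slice rotated 55° about Z — lengths, areas and connectivity unchanged). So its perimeter = 13.09 mm. Layer 43 (z = 8.6): the r=5.5 sphere contributes a regular 24-gon of circumradius √(5.5²−3.1²) = 4.543 (perimeter = 2·24·4.543·sin(180°/24) = 28.46 mm); the cylinder at (9, -0.5): section is a regular 24-gon, circumradius r=12 (perimeter = 2·24·12.000·sin(180°/24) = 75.18 mm); the cone at (8.5, -3) (r1=8.5→r2=5.5) has section circumradius 5.915 here — a regular 24-gon (perimeter = 2·24·5.915·sin(180°/24) = 37.06 mm); the r=6.5 cylinder at (-1.5, 5) gives a regular 24-gon of circumradius 6.5 (constant along its height) (perimeter = 2·24·6.500·sin(180°/24) = 40.72 mm); Subtracting the remaining from the first: starting from the r=5.5 sphere, the r=12 cylinder at (9, -0.5) partially overlaps it — only the 55.04 mm² overlap (of its 447.24 mm²) is removed, clipping the outline; the cone at (8.5, -3) misses the remaining region (no effect); the r=6.5 cylinder at (-1.5, 5) partially overlaps it — only the 6.51 mm² overlap (of its 131.22 mm²) is removed, clipping the outline — boundary = 7.74 mm; (whole slice rotated 55° about Z — lengths, areas and connectivity unchanged). So its perimeter = 7.74 mm. Layer 24 is larger (13.09 vs 7.74 mm).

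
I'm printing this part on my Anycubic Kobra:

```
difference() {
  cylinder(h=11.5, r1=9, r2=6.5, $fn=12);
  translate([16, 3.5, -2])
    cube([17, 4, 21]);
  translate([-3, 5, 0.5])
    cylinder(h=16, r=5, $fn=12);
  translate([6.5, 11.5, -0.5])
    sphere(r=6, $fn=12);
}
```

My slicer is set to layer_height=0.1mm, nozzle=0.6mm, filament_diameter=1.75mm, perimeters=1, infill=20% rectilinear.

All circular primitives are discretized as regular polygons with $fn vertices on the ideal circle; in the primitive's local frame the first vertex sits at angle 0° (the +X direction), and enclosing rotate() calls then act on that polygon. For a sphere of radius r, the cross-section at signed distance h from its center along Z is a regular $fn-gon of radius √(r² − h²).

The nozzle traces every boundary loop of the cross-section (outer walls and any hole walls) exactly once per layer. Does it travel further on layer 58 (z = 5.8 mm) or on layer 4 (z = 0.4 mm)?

layer 4 (z = 0.4 mm)

Layer 58 (z = 5.8): the cone contributes a regular 12-gon of circumradius 7.739 (interpolated between r1=9 and r2=6.5 at t=0.504) (perimeter = 2·12·7.739·sin(180°/12) = 48.07 mm); the 17×4 cube at (16, 3.5) contributes its full rectangle (perimeter 42.00 mm); the r=5 cylinder at (-3, 5) contributes a regular 12-gon of circumradius 5 (perimeter = 2·12·5.000·sin(180°/12) = 31.06 mm); the sphere at (6.5, 11.5) does not reach this height (|z−center|=6.300 > r=6); After the difference (first − rest): starting from the cone, the 17×4 cube at (16, 3.5) misses the remaining region (no effect); the r=5 cylinder at (-3, 5) partially overlaps it — only the 48.96 mm² overlap (of its 75.00 mm²) is removed, clipping the outline — boundary = 52.13 mm. So its perimeter = 52.13 mm. Layer 4 (z = 0.4): the cone: at t=0.035 of its height the radius interpolates to r₁+(r₂−r₁)t = 8.913, giving a regular 12-gon of that circumradius (perimeter = 2·12·8.913·sin(180°/12) = 55.36 mm); the cube at (16, 3.5) (footprint 17×4) is included at this height (perimeter 42.00 mm); the cylinder at (-3, 5) is absent (z outside [0.5, 16.5]); the r=6 sphere at (6.5, 11.5) contributes a regular 12-gon of circumradius √(6²−0.9²) = 5.932 (perimeter = 2·12·5.932·sin(180°/12) = 36.85 mm); After the difference (first − rest): starting from the cone, the 17×4 cube at (16, 3.5) misses the remaining region (no effect); the r=6 sphere at (6.5, 11.5) partially overlaps it — only the 4.99 mm² overlap (of its 105.57 mm²) is removed, clipping the outline — boundary = 55.39 mm. So its perimeter = 55.39 mm. Layer 4 is larger (55.39 vs 52.13 mm).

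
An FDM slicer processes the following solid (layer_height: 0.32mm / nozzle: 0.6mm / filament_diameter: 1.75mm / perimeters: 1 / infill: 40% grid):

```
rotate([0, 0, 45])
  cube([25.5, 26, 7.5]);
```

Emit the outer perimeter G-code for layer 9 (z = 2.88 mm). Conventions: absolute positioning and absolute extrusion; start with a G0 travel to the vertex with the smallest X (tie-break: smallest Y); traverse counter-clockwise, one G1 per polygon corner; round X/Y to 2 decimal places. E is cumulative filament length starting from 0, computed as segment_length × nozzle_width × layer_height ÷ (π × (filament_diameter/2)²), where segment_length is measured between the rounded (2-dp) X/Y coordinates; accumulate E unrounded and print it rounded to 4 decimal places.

At z = 2.88 mm: the cube (footprint 25.5×26) is included at this height; (whole slice rotated 45° about Z — lengths, areas and connectivity unchanged). The outline is a single polygon with 4 vertices. Extrusion per mm of travel: 0.6 × 0.32 / (π × 0.875²) = 0.079824. Accumulating E over each segment gives final E = 8.2217.

G0 X-18.38 Y18.38 Z2.88
G1 X0.00 Y0.00 E2.0749
G1 X18.03 Y18.03 E4.1103
G1 X-0.35 Y36.42 E6.1857
G1 X-18.38 Y18.38 E8.2217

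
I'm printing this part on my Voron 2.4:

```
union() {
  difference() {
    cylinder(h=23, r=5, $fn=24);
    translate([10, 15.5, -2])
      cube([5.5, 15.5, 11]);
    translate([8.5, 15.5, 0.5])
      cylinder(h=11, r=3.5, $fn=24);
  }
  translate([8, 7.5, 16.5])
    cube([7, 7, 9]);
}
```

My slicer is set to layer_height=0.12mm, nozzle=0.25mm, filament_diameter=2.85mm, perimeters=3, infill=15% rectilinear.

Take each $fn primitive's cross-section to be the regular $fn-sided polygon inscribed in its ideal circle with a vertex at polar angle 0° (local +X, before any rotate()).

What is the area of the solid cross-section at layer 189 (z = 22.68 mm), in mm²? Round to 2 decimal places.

At z = 22.68 mm: the cylinder: section is a regular 24-gon, circumradius r=5 (area = (24/2)·5.000²·sin(360°/24) = 77.65 mm²); the cube at (10, 15.5) does not reach this height (z outside [-2, 9]); the cylinder at (8.5, 15.5) is absent (z outside [0.5, 11.5]); Subtracting the remaining from the first: none of the subtracted shapes is present at this height, so the r=5 cylinder is unchanged — area = 77.65 mm²; the cube at (8, 7.5) (footprint 7×7) is included at this height (area 49.00 mm²); Merging all regions: the 2 present regions are separate (no shared area or edge), so areas and boundary lengths simply add and each stays a separate island — area = 126.65 mm². Overall, the cross-section has 2 separate islands. Net area = 126.65 mm².

126.65 mm²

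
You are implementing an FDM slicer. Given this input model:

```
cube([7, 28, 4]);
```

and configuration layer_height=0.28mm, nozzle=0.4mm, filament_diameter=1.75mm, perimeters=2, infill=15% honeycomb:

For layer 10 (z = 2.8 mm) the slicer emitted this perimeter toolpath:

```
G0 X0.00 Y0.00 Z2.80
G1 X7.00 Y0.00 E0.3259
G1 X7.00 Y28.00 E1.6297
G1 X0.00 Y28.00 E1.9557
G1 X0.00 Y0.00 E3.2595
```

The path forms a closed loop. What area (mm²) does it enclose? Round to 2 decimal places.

196.00 mm²

Apply the shoelace formula to the sequence of (X, Y) vertices; enclosed area = 196.00 mm².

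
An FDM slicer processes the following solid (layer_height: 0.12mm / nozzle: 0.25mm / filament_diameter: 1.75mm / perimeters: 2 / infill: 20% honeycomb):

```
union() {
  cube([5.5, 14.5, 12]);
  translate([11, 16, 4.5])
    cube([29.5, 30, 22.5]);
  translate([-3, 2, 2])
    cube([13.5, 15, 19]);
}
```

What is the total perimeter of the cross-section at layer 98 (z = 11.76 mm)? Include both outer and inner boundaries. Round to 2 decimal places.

At z = 11.76 mm: the cube (footprint 5.5×14.5) is included at this height (perimeter 40.00 mm); the cube at (11, 16) is present — its section is the full 29.5×30 rectangle (perimeter 119.00 mm); the cube at (-3, 2) is present — its section is the full 13.5×15 rectangle (perimeter 57.00 mm); Merging all regions: the regions partially overlap (shared area 68.75 mm²), so the edge portions inside another operand are dropped and the merged outline is re-measured after clipping — boundary = 180.00 mm. Overall, the cross-section has 2 separate islands. Total boundary length (outer) = 180.00 mm.

180.00 mm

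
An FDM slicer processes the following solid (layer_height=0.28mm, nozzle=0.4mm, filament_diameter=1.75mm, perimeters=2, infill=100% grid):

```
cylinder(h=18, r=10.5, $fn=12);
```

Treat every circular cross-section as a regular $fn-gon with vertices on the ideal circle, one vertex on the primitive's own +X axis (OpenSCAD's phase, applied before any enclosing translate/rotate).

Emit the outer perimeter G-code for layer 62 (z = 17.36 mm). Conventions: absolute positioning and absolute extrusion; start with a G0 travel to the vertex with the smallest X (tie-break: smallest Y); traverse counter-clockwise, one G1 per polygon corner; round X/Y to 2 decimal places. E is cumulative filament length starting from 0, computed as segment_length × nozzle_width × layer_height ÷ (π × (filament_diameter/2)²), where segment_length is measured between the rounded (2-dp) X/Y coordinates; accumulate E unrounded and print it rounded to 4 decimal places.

At z = 17.36 mm: the r=10.5 cylinder contributes a regular 12-gon of circumradius 10.5. The outline is a single polygon with 12 vertices. Extrusion per mm of travel: 0.4 × 0.28 / (π × 0.875²) = 0.046564. Accumulating E over each segment gives final E = 3.0365.

G0 X-10.50 Y0.00 Z17.36
G1 X-9.09 Y-5.25 E0.2531
G1 X-5.25 Y-9.09 E0.5060
G1 X0.00 Y-10.50 E0.7591
G1 X5.25 Y-9.09 E1.0122
G1 X9.09 Y-5.25 E1.2651
G1 X10.50 Y0.00 E1.5182
G1 X9.09 Y5.25 E1.7714
G1 X5.25 Y9.09 E2.0242
G1 X0.00 Y10.50 E2.2774
G1 X-5.25 Y9.09 E2.5305
G1 X-9.09 Y5.25 E2.7834
G1 X-10.50 Y0.00 E3.0365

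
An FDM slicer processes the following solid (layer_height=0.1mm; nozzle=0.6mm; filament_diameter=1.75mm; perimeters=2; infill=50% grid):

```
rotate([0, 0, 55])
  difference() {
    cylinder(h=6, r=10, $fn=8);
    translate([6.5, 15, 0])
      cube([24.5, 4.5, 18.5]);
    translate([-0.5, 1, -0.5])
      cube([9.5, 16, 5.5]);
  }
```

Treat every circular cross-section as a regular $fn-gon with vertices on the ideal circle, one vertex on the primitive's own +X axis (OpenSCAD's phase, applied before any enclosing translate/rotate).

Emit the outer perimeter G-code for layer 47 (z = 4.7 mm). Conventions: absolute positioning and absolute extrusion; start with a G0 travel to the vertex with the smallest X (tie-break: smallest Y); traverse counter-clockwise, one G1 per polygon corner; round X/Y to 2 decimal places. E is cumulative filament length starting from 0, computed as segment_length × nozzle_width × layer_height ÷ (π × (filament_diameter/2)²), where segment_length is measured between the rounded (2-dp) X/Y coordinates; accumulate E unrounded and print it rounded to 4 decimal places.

G0 X-9.85 Y-1.74 Z4.70
G1 X-5.74 Y-8.19 E0.1908
G1 X1.74 Y-9.85 E0.3819
G1 X8.19 Y-5.74 E0.5727
G1 X9.85 Y1.74 E0.7638
G1 X5.74 Y8.19 E0.9546
G1 X3.18 Y8.76 E1.0200
G1 X4.34 Y7.95 E1.0553
G1 X-1.11 Y0.16 E1.2925
G1 X-8.31 Y5.21 E1.5119
G1 X-9.85 Y-1.74 E1.6894

At z = 4.7 mm: the r=10 cylinder contributes a regular 8-gon of circumradius 10; the cube at (6.5, 15) (footprint 24.5×4.5) is included at this height; the 9.5×16 cube at (-0.5, 1) contributes its full rectangle; After the difference (first − rest): starting from the r=10 cylinder, the 24.5×4.5 cube at (6.5, 15) misses the remaining region (no effect); the 9.5×16 cube at (-0.5, 1) partially overlaps it — only the 64.95 mm² overlap (of its 152.00 mm²) is removed, clipping the outline — 1 connected region; (whole slice rotated 55° about Z — lengths, areas and connectivity unchanged). The outline is a single polygon with 10 vertices. Extrusion per mm of travel: 0.6 × 0.1 / (π × 0.875²) = 0.024945. Accumulating E over each segment gives final E = 1.6894.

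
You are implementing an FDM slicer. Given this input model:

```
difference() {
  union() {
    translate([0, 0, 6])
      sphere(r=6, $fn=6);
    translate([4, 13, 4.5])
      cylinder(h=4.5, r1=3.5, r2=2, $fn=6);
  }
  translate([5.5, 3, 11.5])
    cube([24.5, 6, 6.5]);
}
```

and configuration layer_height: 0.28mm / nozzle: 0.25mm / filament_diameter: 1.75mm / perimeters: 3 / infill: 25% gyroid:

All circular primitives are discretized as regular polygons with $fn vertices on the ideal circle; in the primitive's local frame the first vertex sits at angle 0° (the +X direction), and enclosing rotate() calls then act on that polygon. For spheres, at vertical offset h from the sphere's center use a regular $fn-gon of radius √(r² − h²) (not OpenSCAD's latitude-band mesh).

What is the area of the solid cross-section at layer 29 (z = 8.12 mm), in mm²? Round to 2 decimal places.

95.52 mm²

At z = 8.12 mm: the sphere: section is a regular 6-gon, circumradius = √(r²−h²) = √(6²−2.12²) = 5.613 (area = (6/2)·5.613²·sin(360°/6) = 81.85 mm²); the cone at (4, 13): at t=0.804 of its height the radius interpolates to r₁+(r₂−r₁)t = 2.293, giving a regular 6-gon of that circumradius (area = (6/2)·2.293²·sin(360°/6) = 13.66 mm²); Merging all regions: the 2 present regions are separate (no shared area or edge), so areas and boundary lengths simply add and each stays a separate island — area = 95.52 mm²; the cube at (5.5, 3) is not intersected at this z (z outside [11.5, 18]); Taking the first minus the rest: none of the subtracted shapes is present at this height, so that combined region is unchanged — area = 95.52 mm². Overall, the cross-section has 2 separate islands. Net area = 95.52 mm².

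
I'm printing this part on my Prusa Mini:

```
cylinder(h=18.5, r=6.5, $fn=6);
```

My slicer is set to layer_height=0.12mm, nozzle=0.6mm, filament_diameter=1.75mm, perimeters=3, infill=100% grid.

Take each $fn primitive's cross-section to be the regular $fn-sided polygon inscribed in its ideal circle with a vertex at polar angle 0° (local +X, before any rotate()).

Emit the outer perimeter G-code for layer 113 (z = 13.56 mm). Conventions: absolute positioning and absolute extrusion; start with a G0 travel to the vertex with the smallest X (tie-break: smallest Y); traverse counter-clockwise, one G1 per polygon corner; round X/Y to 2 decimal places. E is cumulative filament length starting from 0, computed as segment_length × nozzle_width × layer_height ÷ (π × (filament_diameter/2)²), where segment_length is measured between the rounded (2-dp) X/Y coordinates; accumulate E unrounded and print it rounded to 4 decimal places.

G0 X-6.50 Y0.00 Z13.56
G1 X-3.25 Y-5.63 E0.1946
G1 X3.25 Y-5.63 E0.3892
G1 X6.50 Y0.00 E0.5838
G1 X3.25 Y5.63 E0.7784
G1 X-3.25 Y5.63 E0.9729
G1 X-6.50 Y0.00 E1.1675

At z = 13.56 mm: the r=6.5 cylinder gives a regular 6-gon of circumradius 6.5 (constant along its height). The outline is a single polygon with 6 vertices. Extrusion per mm of travel: 0.6 × 0.12 / (π × 0.875²) = 0.029934. Accumulating E over each segment gives final E = 1.1675.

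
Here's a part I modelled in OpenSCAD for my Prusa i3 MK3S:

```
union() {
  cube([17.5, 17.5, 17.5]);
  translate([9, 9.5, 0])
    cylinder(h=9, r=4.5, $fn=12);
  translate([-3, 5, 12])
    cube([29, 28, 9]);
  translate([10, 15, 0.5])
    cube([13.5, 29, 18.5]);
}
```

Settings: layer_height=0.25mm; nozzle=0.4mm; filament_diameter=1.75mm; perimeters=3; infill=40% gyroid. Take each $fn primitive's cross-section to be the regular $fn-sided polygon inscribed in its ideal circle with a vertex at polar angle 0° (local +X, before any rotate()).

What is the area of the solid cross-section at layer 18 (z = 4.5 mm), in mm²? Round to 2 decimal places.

679.00 mm²

At z = 4.5 mm: the cube (footprint 17.5×17.5) is included at this height (area 306.25 mm²); the cylinder at (9, 9.5): section is a regular 12-gon, circumradius r=4.5 (area = (12/2)·4.500²·sin(360°/12) = 60.75 mm²); the cube at (-3, 5) does not reach this height (z outside [12, 21]); the cube at (10, 15) is present — its section is the full 13.5×29 rectangle (area 391.50 mm²); Combining (union): the regions partially overlap — summed areas 758.50 mm² minus the doubly-counted overlap 79.50 mm² gives 679.00 mm² — area = 679.00 mm². Overall, the cross-section is a single solid region. Net area = 679.00 mm².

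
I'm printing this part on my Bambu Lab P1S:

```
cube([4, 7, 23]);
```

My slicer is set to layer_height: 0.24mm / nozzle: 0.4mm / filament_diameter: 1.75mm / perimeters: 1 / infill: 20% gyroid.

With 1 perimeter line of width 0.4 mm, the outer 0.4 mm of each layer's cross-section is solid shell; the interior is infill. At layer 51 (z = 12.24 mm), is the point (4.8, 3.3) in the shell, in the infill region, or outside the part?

outside

At z = 12.24 mm: the cube is present — its section is the full 4×7 rectangle. Overall, the cross-section is a single solid region. The nearest boundary edge runs (4.00, 0.00)→(4.00, 7.00); distance from the point to it = 0.80 mm. The point is not inside any of the regions above, so it lies outside the cross-section (0.80 mm from the nearest boundary).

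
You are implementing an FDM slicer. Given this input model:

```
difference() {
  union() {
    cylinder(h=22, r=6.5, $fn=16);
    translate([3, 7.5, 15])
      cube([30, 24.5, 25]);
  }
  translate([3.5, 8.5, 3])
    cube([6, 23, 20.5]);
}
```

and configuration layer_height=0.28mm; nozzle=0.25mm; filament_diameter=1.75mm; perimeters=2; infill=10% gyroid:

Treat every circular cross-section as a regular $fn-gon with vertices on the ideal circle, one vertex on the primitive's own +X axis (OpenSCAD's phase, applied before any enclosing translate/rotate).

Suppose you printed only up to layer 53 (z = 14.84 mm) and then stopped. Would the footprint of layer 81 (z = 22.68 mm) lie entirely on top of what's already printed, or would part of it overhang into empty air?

part overhangs

Compare the two slices. At z = 14.84: the cylinder: section is a regular 16-gon, circumradius r=6.5 (area = (16/2)·6.500²·sin(360°/16) = 129.35 mm²); the cube at (3, 7.5) is not intersected at this z (z outside [15, 40]); Merging all regions: only the r=6.5 cylinder is present, so the union is just that shape — area = 129.35 mm²; the cube at (3.5, 8.5) (footprint 6×23) is included at this height (area 138.00 mm²); Taking the first minus the rest: starting from that combined region (129.35 mm²), the 6×23 cube at (3.5, 8.5) misses the remaining region (no effect) — area = 129.35 mm². At z = 22.68: the cylinder is not intersected at this z (z outside [0, 22]); the cube at (3, 7.5) (footprint 30×24.5) is included at this height (area 735.00 mm²); Merging all regions: only the 30×24.5 cube at (3, 7.5) is present, so the union is just that shape — area = 735.00 mm²; the cube at (3.5, 8.5) (footprint 6×23) is included at this height (area 138.00 mm²); Taking the first minus the rest: starting from the result so far (735.00 mm²), the 6×23 cube at (3.5, 8.5) lies wholly inside it (removes its full 138.00 mm² and its 58.00 mm outline becomes a hole wall) — area = 597.00 mm². Checking containment: at z = 22.68 the cross-section extends beyond the z = 14.84 cross-section by about 597.00 mm².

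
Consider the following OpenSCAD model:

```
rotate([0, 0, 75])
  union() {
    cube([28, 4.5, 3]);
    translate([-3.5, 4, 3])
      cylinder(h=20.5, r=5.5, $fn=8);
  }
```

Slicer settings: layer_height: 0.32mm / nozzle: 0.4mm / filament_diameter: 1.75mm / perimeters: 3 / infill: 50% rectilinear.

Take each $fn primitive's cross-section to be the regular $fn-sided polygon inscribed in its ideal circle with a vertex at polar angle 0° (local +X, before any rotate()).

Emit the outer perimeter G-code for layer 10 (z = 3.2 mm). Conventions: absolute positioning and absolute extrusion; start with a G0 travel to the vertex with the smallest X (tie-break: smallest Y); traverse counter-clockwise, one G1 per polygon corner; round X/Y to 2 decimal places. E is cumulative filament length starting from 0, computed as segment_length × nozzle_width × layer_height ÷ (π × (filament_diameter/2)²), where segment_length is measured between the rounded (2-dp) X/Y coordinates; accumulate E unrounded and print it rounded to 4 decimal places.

G0 X-10.08 Y-0.92 Z3.20
G1 X-9.53 Y-5.10 E0.2244
G1 X-6.19 Y-7.66 E0.4483
G1 X-2.02 Y-7.11 E0.6721
G1 X0.54 Y-3.77 E0.8961
G1 X-0.01 Y0.40 E1.1199
G1 X-3.35 Y2.97 E1.3442
G1 X-7.52 Y2.42 E1.5680
G1 X-10.08 Y-0.92 E1.7920

At z = 3.2 mm: the cube is not intersected at this z (z outside [0, 3]); the r=5.5 cylinder at (-3.5, 4) gives a regular 8-gon of circumradius 5.5 (constant along its height); Taking the union: only the r=5.5 cylinder at (-3.5, 4) is present, so the union is just that shape — 1 connected region; (rotated 75° about Z; rotation is an isometry so areas/perimeters/island counts are preserved). The outline is a single polygon with 8 vertices. Extrusion per mm of travel: 0.4 × 0.32 / (π × 0.875²) = 0.053216. Accumulating E over each segment gives final E = 1.7920.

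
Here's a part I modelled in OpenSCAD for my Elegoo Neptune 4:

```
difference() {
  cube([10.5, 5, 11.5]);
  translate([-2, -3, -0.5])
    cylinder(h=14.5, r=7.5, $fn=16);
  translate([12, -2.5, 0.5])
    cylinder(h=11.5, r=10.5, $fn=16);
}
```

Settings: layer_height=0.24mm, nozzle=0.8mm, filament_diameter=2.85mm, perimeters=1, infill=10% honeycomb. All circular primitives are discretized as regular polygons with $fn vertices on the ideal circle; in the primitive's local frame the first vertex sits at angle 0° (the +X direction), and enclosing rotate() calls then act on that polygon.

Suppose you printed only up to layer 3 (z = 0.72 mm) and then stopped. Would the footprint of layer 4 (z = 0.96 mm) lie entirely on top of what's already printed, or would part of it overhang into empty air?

entirely on top

Compare the two slices. At z = 0.72: the 10.5×5 cube contributes its full rectangle (area 52.50 mm²); the cylinder at (-2, -3): section is a regular 16-gon, circumradius r=7.5 (area = (16/2)·7.500²·sin(360°/16) = 172.21 mm²); the cylinder at (12, -2.5): section is a regular 16-gon, circumradius r=10.5 (area = (16/2)·10.500²·sin(360°/16) = 337.53 mm²); Subtracting the remaining from the first: starting from the 10.5×5 cube (52.50 mm²), the r=7.5 cylinder at (-2, -3) partially overlaps it — only the 12.85 mm² overlap (of its 172.21 mm²) is removed, clipping the outline; the r=10.5 cylinder at (12, -2.5) partially overlaps it — only the 33.02 mm² overlap (of its 337.53 mm²) is removed, clipping the outline — area = 6.63 mm². At z = 0.96: the 10.5×5 cube contributes its full rectangle (area 52.50 mm²); the cylinder at (-2, -3): section is a regular 16-gon, circumradius r=7.5 (area = (16/2)·7.500²·sin(360°/16) = 172.21 mm²); the r=10.5 cylinder at (12, -2.5) contributes a regular 16-gon of circumradius 10.5 (area = (16/2)·10.500²·sin(360°/16) = 337.53 mm²); Taking the first minus the rest: starting from the 10.5×5 cube (52.50 mm²), the r=7.5 cylinder at (-2, -3) partially overlaps it — only the 12.85 mm² overlap (of its 172.21 mm²) is removed, clipping the outline; the r=10.5 cylinder at (12, -2.5) partially overlaps it — only the 33.02 mm² overlap (of its 337.53 mm²) is removed, clipping the outline — area = 6.63 mm². Checking containment: the cross-section at z = 0.96 is a subset of the cross-section at z = 0.72.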